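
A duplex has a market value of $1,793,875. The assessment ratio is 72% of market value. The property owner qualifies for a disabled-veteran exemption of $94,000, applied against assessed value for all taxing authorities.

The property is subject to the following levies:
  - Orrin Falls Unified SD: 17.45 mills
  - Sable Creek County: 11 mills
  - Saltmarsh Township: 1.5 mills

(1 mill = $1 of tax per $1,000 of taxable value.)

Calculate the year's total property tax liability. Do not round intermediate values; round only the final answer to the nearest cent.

$35,867.82

Assessed value = $1,793,875 × 0.72 = $1,291,590
Taxable value = $1,291,590 − $94,000 = $1,197,590
Orrin Falls Unified SD: $1,197,590 × 0.01745 = $20,897.9455
Sable Creek County: $1,197,590 × 0.011 = $13,173.49
Saltmarsh Township: $1,197,590 × 0.0015 = $1,796.385
Total = $20,897.9455 + $13,173.49 + $1,796.385 = $35,867.8205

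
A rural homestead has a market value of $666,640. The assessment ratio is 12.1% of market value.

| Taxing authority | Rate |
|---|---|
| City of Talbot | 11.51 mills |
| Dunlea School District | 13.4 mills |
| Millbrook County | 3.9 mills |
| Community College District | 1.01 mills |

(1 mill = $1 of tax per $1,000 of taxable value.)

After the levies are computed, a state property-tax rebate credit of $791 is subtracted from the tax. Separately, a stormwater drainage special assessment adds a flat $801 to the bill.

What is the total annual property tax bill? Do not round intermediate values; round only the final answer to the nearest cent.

$2,415.38

Assessed value = $666,640 × 0.121 = $80,663.44
City of Talbot: $80,663.44 × 0.01151 = $928.4361944
Dunlea School District: $80,663.44 × 0.0134 = $1,080.890096
Millbrook County: $80,663.44 × 0.0039 = $314.587416
Community College District: $80,663.44 × 0.00101 = $81.4700744
Levies subtotal = $2,405.3837808
After credit = $2,405.3837808 − $791 = $1,614.3837808
Total = $1,614.3837808 + $801 = $2,415.3837808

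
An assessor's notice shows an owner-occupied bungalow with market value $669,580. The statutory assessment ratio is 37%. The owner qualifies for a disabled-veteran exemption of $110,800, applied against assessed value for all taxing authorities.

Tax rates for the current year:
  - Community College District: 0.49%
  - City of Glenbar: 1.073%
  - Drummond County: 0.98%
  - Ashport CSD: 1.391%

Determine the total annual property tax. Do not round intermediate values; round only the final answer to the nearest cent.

$5,387.40

Assessed value = $669,580 × 0.37 = $247,744.6
Taxable value = $247,744.6 − $110,800 = $136,944.6
Community College District: $136,944.6 × 0.0049 = $671.02854
City of Glenbar: $136,944.6 × 0.01073 = $1,469.415558
Drummond County: $136,944.6 × 0.0098 = $1,342.05708
Ashport CSD: $136,944.6 × 0.01391 = $1,904.899386
Total = $671.02854 + $1,469.415558 + $1,342.05708 + $1,904.899386 = $5,387.400564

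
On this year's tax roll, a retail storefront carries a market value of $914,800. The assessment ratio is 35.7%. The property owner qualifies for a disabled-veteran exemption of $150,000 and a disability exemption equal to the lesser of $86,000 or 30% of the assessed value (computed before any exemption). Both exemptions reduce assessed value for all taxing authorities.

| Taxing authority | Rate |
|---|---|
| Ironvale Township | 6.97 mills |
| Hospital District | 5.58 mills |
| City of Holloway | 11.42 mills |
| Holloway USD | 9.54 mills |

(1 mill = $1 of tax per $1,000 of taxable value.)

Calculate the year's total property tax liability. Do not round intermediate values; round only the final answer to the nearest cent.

Assessed value = $914,800 × 0.357 = $326,583.6
Disability exemption = min($86,000, 30% × $326,583.6) = min($86,000, $97,975.08) = $86,000 (dollar cap binds)
Taxable value = $326,583.6 − $150,000 − $86,000 = $90,583.6
Ironvale Township: $90,583.6 × 0.00697 = $631.367692
Hospital District: $90,583.6 × 0.00558 = $505.456488
City of Holloway: $90,583.6 × 0.01142 = $1,034.464712
Holloway USD: $90,583.6 × 0.00954 = $864.167544
Total = $3,035.456436

$3,035.46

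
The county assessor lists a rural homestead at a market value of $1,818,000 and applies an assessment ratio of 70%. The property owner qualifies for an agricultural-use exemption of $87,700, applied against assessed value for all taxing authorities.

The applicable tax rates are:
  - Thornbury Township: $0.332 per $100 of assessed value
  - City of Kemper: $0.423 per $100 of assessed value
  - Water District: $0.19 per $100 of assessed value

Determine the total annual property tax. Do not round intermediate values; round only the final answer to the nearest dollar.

$11,197

Assessed value = $1,818,000 × 0.7 = $1,272,600
Taxable value = $1,272,600 − $87,700 = $1,184,900
Thornbury Township: $1,184,900 × 0.00332 = $3,933.868
City of Kemper: $1,184,900 × 0.00423 = $5,012.127
Water District: $1,184,900 × 0.0019 = $2,251.31
Total = $3,933.868 + $5,012.127 + $2,251.31 = $11,197.305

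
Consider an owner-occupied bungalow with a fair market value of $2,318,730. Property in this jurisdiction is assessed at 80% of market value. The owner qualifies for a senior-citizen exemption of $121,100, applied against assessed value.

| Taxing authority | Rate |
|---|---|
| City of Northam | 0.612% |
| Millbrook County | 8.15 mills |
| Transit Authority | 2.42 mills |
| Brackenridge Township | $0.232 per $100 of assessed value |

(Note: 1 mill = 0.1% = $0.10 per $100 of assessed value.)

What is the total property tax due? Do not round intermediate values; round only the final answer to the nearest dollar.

$32,961

Assessed value = $2,318,730 × 0.8 = $1,854,984
Taxable value = $1,854,984 − $121,100 = $1,733,884
City of Northam: $1,733,884 × 0.00612 = $10,611.37008
Millbrook County: $1,733,884 × 0.00815 = $14,131.1546
Transit Authority: $1,733,884 × 0.00242 = $4,195.99928
Brackenridge Township: $1,733,884 × 0.00232 = $4,022.61088
Total = $32,961.13484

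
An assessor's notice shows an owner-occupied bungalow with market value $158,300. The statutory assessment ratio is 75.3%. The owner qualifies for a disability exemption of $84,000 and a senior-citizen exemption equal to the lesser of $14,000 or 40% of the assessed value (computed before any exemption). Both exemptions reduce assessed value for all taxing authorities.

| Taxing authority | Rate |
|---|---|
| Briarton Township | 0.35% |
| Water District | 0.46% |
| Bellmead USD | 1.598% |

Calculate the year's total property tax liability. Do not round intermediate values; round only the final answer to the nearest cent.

Assessed value = $158,300 × 0.753 = $119,199.9
Senior-citizen exemption = min($14,000, 40% × $119,199.9) = min($14,000, $47,679.96) = $14,000 (dollar cap binds)
Taxable value = $119,199.9 − $84,000 − $14,000 = $21,199.9
Briarton Township: $21,199.9 × 0.0035 = $74.19965
Water District: $21,199.9 × 0.0046 = $97.51954
Bellmead USD: $21,199.9 × 0.01598 = $338.774402
Total = $510.493592

$510.49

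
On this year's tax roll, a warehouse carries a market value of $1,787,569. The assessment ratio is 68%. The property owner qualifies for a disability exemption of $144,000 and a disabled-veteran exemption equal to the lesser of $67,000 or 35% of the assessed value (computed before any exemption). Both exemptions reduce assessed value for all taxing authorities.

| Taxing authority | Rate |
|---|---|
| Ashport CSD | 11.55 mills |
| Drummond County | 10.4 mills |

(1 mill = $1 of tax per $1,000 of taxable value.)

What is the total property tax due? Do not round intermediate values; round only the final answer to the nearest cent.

Assessed value = $1,787,569 × 0.68 = $1,215,546.92
Disabled-veteran exemption = min($67,000, 35% × $1,215,546.92) = min($67,000, $425,441.422) = $67,000 (dollar cap binds)
Taxable value = $1,215,546.92 − $144,000 − $67,000 = $1,004,546.92
Ashport CSD: $1,004,546.92 × 0.01155 = $11,602.516926
Drummond County: $1,004,546.92 × 0.0104 = $10,447.287968
Total = $22,049.804894

$22,049.80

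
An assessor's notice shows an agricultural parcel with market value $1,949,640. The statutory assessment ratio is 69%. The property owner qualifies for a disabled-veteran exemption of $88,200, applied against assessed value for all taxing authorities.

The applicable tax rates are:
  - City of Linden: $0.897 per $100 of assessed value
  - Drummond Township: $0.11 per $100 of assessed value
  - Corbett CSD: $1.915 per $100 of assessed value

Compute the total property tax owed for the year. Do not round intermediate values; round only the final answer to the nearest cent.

Assessed value = $1,949,640 × 0.69 = $1,345,251.6
Taxable value = $1,345,251.6 − $88,200 = $1,257,051.6
City of Linden: $1,257,051.6 × 0.00897 = $11,275.752852
Drummond Township: $1,257,051.6 × 0.0011 = $1,382.75676
Corbett CSD: $1,257,051.6 × 0.01915 = $24,072.53814
Total = $11,275.752852 + $1,382.75676 + $24,072.53814 = $36,731.047752

$36,731.05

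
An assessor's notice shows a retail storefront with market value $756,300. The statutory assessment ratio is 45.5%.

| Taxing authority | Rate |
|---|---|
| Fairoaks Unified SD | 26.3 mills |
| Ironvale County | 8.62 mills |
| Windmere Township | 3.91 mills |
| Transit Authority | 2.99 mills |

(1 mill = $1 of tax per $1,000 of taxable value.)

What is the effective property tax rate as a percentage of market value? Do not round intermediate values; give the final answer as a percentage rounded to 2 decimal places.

1.90%

Assessed value = $756,300 × 0.455 = $344,116.5
Fairoaks Unified SD: $344,116.5 × 0.0263 = $9,050.26395
Ironvale County: $344,116.5 × 0.00862 = $2,966.28423
Windmere Township: $344,116.5 × 0.00391 = $1,345.495515
Transit Authority: $344,116.5 × 0.00299 = $1,028.908335
Total tax = $14,390.95203
Effective rate = $14,390.95203 ÷ $756,300 = 1.90% of market value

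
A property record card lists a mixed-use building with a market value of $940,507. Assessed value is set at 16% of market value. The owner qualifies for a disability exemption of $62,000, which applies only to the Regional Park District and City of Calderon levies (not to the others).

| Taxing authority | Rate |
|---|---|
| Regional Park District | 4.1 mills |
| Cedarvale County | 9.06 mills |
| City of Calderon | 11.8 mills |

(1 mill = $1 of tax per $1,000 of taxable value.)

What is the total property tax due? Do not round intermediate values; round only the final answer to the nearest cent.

$2,770.21

Assessed value = $940,507 × 0.16 = $150,481.12
Regional Park District: ($150,481.12 − $62,000) × 0.0041 = $88,481.12 × 0.0041 = $362.772592
Cedarvale County: $150,481.12 × 0.00906 = $1,363.3589472
City of Calderon: ($150,481.12 − $62,000) × 0.0118 = $88,481.12 × 0.0118 = $1,044.077216
Total = $2,770.2087552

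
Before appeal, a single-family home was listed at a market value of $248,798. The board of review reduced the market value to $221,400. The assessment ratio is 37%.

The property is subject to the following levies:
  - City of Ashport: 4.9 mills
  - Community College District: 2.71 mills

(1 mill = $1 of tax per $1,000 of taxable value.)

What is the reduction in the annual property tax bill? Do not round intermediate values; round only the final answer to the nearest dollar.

Old assessed value = $248,798 × 0.37 = $92,055.26
New assessed value = $221,400 × 0.37 = $81,918
Combined rate = 0.0049 + 0.00271 = 0.00761
Old tax = $92,055.26 × 0.00761 = $700.5405286
New tax = $81,918 × 0.00761 = $623.39598
Reduction = $700.5405286 − $623.39598 = $77.1445486

$77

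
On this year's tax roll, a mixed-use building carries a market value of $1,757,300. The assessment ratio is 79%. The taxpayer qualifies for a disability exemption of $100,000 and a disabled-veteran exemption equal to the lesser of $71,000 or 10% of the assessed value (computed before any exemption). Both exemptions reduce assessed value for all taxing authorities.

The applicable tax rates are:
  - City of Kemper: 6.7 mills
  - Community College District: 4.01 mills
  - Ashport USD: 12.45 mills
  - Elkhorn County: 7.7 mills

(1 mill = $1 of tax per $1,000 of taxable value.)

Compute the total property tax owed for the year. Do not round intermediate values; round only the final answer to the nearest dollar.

$37,565

Assessed value = $1,757,300 × 0.79 = $1,388,267
Disabled-veteran exemption = min($71,000, 10% × $1,388,267) = min($71,000, $138,826.7) = $71,000 (dollar cap binds)
Taxable value = $1,388,267 − $100,000 − $71,000 = $1,217,267
City of Kemper: $1,217,267 × 0.0067 = $8,155.6889
Community College District: $1,217,267 × 0.00401 = $4,881.24067
Ashport USD: $1,217,267 × 0.01245 = $15,154.97415
Elkhorn County: $1,217,267 × 0.0077 = $9,372.9559
Total = $37,564.85962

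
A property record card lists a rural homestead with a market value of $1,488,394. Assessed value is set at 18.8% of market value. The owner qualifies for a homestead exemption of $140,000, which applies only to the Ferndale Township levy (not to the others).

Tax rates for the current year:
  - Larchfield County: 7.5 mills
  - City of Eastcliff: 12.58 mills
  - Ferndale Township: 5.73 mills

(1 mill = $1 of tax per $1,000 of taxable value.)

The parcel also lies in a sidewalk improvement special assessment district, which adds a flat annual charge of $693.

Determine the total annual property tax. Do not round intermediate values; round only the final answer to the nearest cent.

$7,112.90

Assessed value = $1,488,394 × 0.188 = $279,818.072
Larchfield County: $279,818.072 × 0.0075 = $2,098.63554
City of Eastcliff: $279,818.072 × 0.01258 = $3,520.11134576
Ferndale Township: ($279,818.072 − $140,000) × 0.00573 = $139,818.072 × 0.00573 = $801.15755256
Levies subtotal = $6,419.90443832
Total = $6,419.90443832 + $693 = $7,112.90443832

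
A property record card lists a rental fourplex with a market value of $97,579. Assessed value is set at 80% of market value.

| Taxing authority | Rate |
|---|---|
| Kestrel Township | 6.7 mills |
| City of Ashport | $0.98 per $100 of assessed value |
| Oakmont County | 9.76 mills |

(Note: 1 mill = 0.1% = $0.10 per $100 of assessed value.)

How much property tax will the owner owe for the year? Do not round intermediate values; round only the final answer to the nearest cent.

$2,049.94

Assessed value = $97,579 × 0.8 = $78,063.2
Kestrel Township: $78,063.2 × 0.0067 = $523.02344
City of Ashport: $78,063.2 × 0.0098 = $765.01936
Oakmont County: $78,063.2 × 0.00976 = $761.896832
Total = $2,049.939632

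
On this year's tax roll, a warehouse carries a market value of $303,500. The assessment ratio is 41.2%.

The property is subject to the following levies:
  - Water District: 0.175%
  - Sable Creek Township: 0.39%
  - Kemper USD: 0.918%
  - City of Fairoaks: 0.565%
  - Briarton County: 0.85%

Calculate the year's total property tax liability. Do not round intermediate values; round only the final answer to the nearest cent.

Assessed value = $303,500 × 0.412 = $125,042
Water District: $125,042 × 0.00175 = $218.8235
Sable Creek Township: $125,042 × 0.0039 = $487.6638
Kemper USD: $125,042 × 0.00918 = $1,147.88556
City of Fairoaks: $125,042 × 0.00565 = $706.4873
Briarton County: $125,042 × 0.0085 = $1,062.857
Total = $218.8235 + $487.6638 + $1,147.88556 + $706.4873 + $1,062.857 = $3,623.71716

$3,623.72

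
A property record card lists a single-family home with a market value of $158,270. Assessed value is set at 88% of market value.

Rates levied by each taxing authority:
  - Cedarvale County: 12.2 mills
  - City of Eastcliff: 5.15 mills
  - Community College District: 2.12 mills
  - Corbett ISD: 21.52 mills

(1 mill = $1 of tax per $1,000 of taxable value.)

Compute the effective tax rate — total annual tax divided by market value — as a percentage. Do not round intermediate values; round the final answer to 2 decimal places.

Assessed value = $158,270 × 0.88 = $139,277.6
Cedarvale County: $139,277.6 × 0.0122 = $1,699.18672
City of Eastcliff: $139,277.6 × 0.00515 = $717.27964
Community College District: $139,277.6 × 0.00212 = $295.268512
Corbett ISD: $139,277.6 × 0.02152 = $2,997.253952
Total tax = $5,708.988824
Effective rate = $5,708.988824 ÷ $158,270 = 3.61% of market value

3.61%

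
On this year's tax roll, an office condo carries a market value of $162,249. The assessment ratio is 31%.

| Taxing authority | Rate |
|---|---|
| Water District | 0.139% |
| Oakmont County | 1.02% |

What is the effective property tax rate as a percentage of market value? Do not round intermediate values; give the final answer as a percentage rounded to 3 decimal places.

Assessed value = $162,249 × 0.31 = $50,297.19
Water District: $50,297.19 × 0.00139 = $69.9130941
Oakmont County: $50,297.19 × 0.0102 = $513.031338
Total tax = $582.9444321
Effective rate = $582.9444321 ÷ $162,249 = 0.359% of market value

0.359%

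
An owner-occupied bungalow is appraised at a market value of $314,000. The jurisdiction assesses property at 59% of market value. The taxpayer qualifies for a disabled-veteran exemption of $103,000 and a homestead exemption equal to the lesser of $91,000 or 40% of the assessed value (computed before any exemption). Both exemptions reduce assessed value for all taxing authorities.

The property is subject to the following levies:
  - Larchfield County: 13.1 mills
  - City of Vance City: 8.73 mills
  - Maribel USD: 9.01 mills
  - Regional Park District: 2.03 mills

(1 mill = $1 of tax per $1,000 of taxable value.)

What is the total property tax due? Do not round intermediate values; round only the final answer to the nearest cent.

Assessed value = $314,000 × 0.59 = $185,260
Homestead exemption = min($91,000, 40% × $185,260) = min($91,000, $74,104) = $74,104 (percentage binds)
Taxable value = $185,260 − $103,000 − $74,104 = $8,156
Larchfield County: $8,156 × 0.0131 = $106.8436
City of Vance City: $8,156 × 0.00873 = $71.20188
Maribel USD: $8,156 × 0.00901 = $73.48556
Regional Park District: $8,156 × 0.00203 = $16.55668
Total = $268.08772

$268.09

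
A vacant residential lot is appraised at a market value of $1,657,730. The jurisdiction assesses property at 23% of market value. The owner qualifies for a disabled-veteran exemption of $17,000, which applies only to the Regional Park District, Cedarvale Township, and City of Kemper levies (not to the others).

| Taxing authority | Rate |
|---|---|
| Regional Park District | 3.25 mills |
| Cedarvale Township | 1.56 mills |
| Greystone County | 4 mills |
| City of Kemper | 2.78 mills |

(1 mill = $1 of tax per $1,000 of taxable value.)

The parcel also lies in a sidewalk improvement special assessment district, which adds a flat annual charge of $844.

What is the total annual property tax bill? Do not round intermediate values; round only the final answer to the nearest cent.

Assessed value = $1,657,730 × 0.23 = $381,277.9
Regional Park District: ($381,277.9 − $17,000) × 0.00325 = $364,277.9 × 0.00325 = $1,183.903175
Cedarvale Township: ($381,277.9 − $17,000) × 0.00156 = $364,277.9 × 0.00156 = $568.273524
Greystone County: $381,277.9 × 0.004 = $1,525.1116
City of Kemper: ($381,277.9 − $17,000) × 0.00278 = $364,277.9 × 0.00278 = $1,012.692562
Levies subtotal = $4,289.980861
Total = $4,289.980861 + $844 = $5,133.980861

$5,133.98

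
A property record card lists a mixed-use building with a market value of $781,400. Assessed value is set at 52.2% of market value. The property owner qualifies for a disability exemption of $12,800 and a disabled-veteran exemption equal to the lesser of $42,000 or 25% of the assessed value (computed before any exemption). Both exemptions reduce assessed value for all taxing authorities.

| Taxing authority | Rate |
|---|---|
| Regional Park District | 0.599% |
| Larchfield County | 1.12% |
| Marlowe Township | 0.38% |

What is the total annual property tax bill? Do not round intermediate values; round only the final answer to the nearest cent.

$7,411.38

Assessed value = $781,400 × 0.522 = $407,890.8
Disabled-veteran exemption = min($42,000, 25% × $407,890.8) = min($42,000, $101,972.7) = $42,000 (dollar cap binds)
Taxable value = $407,890.8 − $12,800 − $42,000 = $353,090.8
Regional Park District: $353,090.8 × 0.00599 = $2,115.013892
Larchfield County: $353,090.8 × 0.0112 = $3,954.61696
Marlowe Township: $353,090.8 × 0.0038 = $1,341.74504
Total = $7,411.375892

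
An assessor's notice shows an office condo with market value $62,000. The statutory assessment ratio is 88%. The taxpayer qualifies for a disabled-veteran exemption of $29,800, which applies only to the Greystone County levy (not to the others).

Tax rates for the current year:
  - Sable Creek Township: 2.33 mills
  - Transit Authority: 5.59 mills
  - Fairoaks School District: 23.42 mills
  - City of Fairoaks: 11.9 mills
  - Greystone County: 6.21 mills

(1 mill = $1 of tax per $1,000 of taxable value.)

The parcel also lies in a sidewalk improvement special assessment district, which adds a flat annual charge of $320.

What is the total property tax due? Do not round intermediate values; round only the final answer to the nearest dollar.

$2,833

Assessed value = $62,000 × 0.88 = $54,560
Sable Creek Township: $54,560 × 0.00233 = $127.1248
Transit Authority: $54,560 × 0.00559 = $304.9904
Fairoaks School District: $54,560 × 0.02342 = $1,277.7952
City of Fairoaks: $54,560 × 0.0119 = $649.264
Greystone County: ($54,560 − $29,800) × 0.00621 = $24,760 × 0.00621 = $153.7596
Levies subtotal = $2,512.934
Total = $2,512.934 + $320 = $2,832.934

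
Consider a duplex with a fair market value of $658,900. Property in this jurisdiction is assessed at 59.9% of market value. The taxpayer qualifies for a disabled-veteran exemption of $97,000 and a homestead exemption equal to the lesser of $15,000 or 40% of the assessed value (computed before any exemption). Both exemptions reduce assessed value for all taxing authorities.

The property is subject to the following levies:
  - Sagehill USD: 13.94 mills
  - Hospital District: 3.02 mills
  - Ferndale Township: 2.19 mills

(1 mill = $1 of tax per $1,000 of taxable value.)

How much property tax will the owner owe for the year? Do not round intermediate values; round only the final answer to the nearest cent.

Assessed value = $658,900 × 0.599 = $394,681.1
Homestead exemption = min($15,000, 40% × $394,681.1) = min($15,000, $157,872.44) = $15,000 (dollar cap binds)
Taxable value = $394,681.1 − $97,000 − $15,000 = $282,681.1
Sagehill USD: $282,681.1 × 0.01394 = $3,940.574534
Hospital District: $282,681.1 × 0.00302 = $853.696922
Ferndale Township: $282,681.1 × 0.00219 = $619.071609
Total = $5,413.343065

$5,413.34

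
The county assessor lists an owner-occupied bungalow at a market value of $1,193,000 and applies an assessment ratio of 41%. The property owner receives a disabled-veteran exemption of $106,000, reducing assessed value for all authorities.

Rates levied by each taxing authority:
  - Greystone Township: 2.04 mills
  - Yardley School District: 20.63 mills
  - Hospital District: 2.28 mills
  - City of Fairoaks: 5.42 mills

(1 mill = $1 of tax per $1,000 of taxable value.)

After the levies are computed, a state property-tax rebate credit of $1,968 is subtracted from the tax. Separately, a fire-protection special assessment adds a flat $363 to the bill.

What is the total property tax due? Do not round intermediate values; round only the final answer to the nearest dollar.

$10,031

Assessed value = $1,193,000 × 0.41 = $489,130
Taxable value = $489,130 − $106,000 = $383,130
Greystone Township: $383,130 × 0.00204 = $781.5852
Yardley School District: $383,130 × 0.02063 = $7,903.9719
Hospital District: $383,130 × 0.00228 = $873.5364
City of Fairoaks: $383,130 × 0.00542 = $2,076.5646
Levies subtotal = $11,635.6581
After credit = $11,635.6581 − $1,968 = $9,667.6581
Total = $9,667.6581 + $363 = $10,030.6581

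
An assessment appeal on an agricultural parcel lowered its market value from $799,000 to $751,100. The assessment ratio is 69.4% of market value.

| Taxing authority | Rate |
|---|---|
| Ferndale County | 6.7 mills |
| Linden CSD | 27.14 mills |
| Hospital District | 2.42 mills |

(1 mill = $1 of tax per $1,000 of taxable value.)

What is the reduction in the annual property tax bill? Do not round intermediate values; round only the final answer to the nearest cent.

$1,205.38

Old assessed value = $799,000 × 0.694 = $554,506
New assessed value = $751,100 × 0.694 = $521,263.4
Combined rate = 0.0067 + 0.02714 + 0.00242 = 0.03626
Old tax = $554,506 × 0.03626 = $20,106.38756
New tax = $521,263.4 × 0.03626 = $18,901.010884
Reduction = $20,106.38756 − $18,901.010884 = $1,205.376676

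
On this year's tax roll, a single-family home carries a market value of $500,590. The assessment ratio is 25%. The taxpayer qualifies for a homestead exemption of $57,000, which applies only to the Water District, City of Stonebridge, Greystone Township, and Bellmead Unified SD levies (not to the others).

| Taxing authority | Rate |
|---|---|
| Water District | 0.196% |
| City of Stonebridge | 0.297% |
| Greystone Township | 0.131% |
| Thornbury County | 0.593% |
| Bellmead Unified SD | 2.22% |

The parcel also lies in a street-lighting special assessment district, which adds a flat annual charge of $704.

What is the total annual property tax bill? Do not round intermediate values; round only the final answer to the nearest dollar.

Assessed value = $500,590 × 0.25 = $125,147.5
Water District: ($125,147.5 − $57,000) × 0.00196 = $68,147.5 × 0.00196 = $133.5691
City of Stonebridge: ($125,147.5 − $57,000) × 0.00297 = $68,147.5 × 0.00297 = $202.398075
Greystone Township: ($125,147.5 − $57,000) × 0.00131 = $68,147.5 × 0.00131 = $89.273225
Thornbury County: $125,147.5 × 0.00593 = $742.124675
Bellmead Unified SD: ($125,147.5 − $57,000) × 0.0222 = $68,147.5 × 0.0222 = $1,512.8745
Levies subtotal = $2,680.239575
Total = $2,680.239575 + $704 = $3,384.239575

$3,384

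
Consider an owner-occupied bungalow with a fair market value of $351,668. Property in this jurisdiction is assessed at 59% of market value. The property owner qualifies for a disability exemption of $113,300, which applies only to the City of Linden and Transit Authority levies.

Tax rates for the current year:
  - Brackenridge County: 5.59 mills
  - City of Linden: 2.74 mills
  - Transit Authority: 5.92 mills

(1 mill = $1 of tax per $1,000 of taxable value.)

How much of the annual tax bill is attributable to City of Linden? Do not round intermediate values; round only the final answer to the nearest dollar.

Assessed value = $351,668 × 0.59 = $207,484.12
City of Linden taxable value = $207,484.12 − $113,300 = $94,184.12
City of Linden levy = $94,184.12 × 0.00274 = $258.0644888

$258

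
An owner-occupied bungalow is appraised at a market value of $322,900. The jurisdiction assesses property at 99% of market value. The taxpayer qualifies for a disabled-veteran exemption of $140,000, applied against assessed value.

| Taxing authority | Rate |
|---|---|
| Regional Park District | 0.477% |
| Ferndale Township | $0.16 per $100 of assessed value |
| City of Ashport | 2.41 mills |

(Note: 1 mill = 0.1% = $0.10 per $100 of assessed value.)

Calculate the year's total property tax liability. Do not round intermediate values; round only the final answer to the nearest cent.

Assessed value = $322,900 × 0.99 = $319,671
Taxable value = $319,671 − $140,000 = $179,671
Regional Park District: $179,671 × 0.00477 = $857.03067
Ferndale Township: $179,671 × 0.0016 = $287.4736
City of Ashport: $179,671 × 0.00241 = $433.00711
Total = $1,577.51138

$1,577.51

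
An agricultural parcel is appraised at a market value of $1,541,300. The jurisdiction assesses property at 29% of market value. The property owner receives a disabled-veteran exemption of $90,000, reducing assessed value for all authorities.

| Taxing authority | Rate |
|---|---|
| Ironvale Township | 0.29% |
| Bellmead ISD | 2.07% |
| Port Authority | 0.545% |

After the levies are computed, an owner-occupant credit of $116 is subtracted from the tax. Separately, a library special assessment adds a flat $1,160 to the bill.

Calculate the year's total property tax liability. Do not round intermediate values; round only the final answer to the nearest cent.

$11,414.18

Assessed value = $1,541,300 × 0.29 = $446,977
Taxable value = $446,977 − $90,000 = $356,977
Ironvale Township: $356,977 × 0.0029 = $1,035.2333
Bellmead ISD: $356,977 × 0.0207 = $7,389.4239
Port Authority: $356,977 × 0.00545 = $1,945.52465
Levies subtotal = $10,370.18185
After credit = $10,370.18185 − $116 = $10,254.18185
Total = $10,254.18185 + $1,160 = $11,414.18185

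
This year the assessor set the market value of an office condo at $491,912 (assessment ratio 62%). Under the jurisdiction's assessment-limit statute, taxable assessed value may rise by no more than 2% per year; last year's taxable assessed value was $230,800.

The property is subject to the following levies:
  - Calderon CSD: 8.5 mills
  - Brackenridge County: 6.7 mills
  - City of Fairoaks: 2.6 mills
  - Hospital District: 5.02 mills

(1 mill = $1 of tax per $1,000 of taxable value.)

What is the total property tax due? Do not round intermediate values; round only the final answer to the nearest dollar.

$5,372

Uncapped assessed value = $491,912 × 0.62 = $304,985.44
Cap limit = $230,800 × 1.02 = $235,416
Taxable assessed value = min($304,985.44, $235,416) = $235,416 (cap binds)
Calderon CSD: $235,416 × 0.0085 = $2,001.036
Brackenridge County: $235,416 × 0.0067 = $1,577.2872
City of Fairoaks: $235,416 × 0.0026 = $612.0816
Hospital District: $235,416 × 0.00502 = $1,181.78832
Total = $5,372.19312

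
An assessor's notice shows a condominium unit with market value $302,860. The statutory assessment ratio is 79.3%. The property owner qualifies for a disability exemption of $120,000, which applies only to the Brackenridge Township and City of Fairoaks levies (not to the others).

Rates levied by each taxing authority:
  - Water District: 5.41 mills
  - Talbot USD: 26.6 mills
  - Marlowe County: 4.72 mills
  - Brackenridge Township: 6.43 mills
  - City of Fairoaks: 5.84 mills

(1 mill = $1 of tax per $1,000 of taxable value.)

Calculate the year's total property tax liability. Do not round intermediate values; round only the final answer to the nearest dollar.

$10,296

Assessed value = $302,860 × 0.793 = $240,167.98
Water District: $240,167.98 × 0.00541 = $1,299.3087718
Talbot USD: $240,167.98 × 0.0266 = $6,388.468268
Marlowe County: $240,167.98 × 0.00472 = $1,133.5928656
Brackenridge Township: ($240,167.98 − $120,000) × 0.00643 = $120,167.98 × 0.00643 = $772.6801114
City of Fairoaks: ($240,167.98 − $120,000) × 0.00584 = $120,167.98 × 0.00584 = $701.7810032
Total = $10,295.83102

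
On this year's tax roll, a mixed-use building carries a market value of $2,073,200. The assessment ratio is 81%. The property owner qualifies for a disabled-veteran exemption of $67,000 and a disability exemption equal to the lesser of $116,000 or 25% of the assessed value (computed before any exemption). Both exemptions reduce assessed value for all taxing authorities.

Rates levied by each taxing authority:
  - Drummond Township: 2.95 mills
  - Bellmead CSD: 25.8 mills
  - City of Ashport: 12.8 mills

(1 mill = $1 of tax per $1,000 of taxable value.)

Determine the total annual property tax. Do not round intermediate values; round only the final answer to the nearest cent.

Assessed value = $2,073,200 × 0.81 = $1,679,292
Disability exemption = min($116,000, 25% × $1,679,292) = min($116,000, $419,823) = $116,000 (dollar cap binds)
Taxable value = $1,679,292 − $67,000 − $116,000 = $1,496,292
Drummond Township: $1,496,292 × 0.00295 = $4,414.0614
Bellmead CSD: $1,496,292 × 0.0258 = $38,604.3336
City of Ashport: $1,496,292 × 0.0128 = $19,152.5376
Total = $62,170.9326

$62,170.93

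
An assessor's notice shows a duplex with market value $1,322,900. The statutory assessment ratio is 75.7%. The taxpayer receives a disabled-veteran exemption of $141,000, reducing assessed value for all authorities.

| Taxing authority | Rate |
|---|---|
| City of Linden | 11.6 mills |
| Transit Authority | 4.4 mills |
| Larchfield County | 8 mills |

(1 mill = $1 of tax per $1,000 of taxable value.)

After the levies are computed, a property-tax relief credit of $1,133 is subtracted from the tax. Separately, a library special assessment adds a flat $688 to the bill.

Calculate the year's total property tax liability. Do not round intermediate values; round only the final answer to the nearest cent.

Assessed value = $1,322,900 × 0.757 = $1,001,435.3
Taxable value = $1,001,435.3 − $141,000 = $860,435.3
City of Linden: $860,435.3 × 0.0116 = $9,981.04948
Transit Authority: $860,435.3 × 0.0044 = $3,785.91532
Larchfield County: $860,435.3 × 0.008 = $6,883.4824
Levies subtotal = $20,650.4472
After credit = $20,650.4472 − $1,133 = $19,517.4472
Total = $19,517.4472 + $688 = $20,205.4472

$20,205.45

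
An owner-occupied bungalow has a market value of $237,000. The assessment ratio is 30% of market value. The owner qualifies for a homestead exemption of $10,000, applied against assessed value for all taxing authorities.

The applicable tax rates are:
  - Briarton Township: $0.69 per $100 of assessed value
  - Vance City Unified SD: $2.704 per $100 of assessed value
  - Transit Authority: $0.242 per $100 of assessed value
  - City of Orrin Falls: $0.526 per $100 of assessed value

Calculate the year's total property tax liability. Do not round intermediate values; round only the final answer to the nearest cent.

$2,542.98

Assessed value = $237,000 × 0.3 = $71,100
Taxable value = $71,100 − $10,000 = $61,100
Briarton Township: $61,100 × 0.0069 = $421.59
Vance City Unified SD: $61,100 × 0.02704 = $1,652.144
Transit Authority: $61,100 × 0.00242 = $147.862
City of Orrin Falls: $61,100 × 0.00526 = $321.386
Total = $421.59 + $1,652.144 + $147.862 + $321.386 = $2,542.982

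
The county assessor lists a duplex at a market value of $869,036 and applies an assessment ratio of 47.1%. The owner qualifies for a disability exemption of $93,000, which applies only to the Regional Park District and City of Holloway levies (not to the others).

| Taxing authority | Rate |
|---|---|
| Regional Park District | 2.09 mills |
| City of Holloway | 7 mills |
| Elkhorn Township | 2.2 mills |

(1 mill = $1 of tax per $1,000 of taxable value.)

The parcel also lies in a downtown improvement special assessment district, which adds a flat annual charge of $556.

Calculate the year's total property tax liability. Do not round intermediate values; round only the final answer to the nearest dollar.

Assessed value = $869,036 × 0.471 = $409,315.956
Regional Park District: ($409,315.956 − $93,000) × 0.00209 = $316,315.956 × 0.00209 = $661.10034804
City of Holloway: ($409,315.956 − $93,000) × 0.007 = $316,315.956 × 0.007 = $2,214.211692
Elkhorn Township: $409,315.956 × 0.0022 = $900.4951032
Levies subtotal = $3,775.80714324
Total = $3,775.80714324 + $556 = $4,331.80714324

$4,332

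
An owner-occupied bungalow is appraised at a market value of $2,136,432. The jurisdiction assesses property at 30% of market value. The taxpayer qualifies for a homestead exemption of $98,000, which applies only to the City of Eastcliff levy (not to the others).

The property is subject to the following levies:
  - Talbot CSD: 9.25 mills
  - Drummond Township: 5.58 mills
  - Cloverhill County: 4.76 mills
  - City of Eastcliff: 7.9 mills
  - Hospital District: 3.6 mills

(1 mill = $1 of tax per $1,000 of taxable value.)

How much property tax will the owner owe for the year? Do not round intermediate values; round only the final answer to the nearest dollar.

Assessed value = $2,136,432 × 0.3 = $640,929.6
Talbot CSD: $640,929.6 × 0.00925 = $5,928.5988
Drummond Township: $640,929.6 × 0.00558 = $3,576.387168
Cloverhill County: $640,929.6 × 0.00476 = $3,050.824896
City of Eastcliff: ($640,929.6 − $98,000) × 0.0079 = $542,929.6 × 0.0079 = $4,289.14384
Hospital District: $640,929.6 × 0.0036 = $2,307.34656
Total = $19,152.301264

$19,152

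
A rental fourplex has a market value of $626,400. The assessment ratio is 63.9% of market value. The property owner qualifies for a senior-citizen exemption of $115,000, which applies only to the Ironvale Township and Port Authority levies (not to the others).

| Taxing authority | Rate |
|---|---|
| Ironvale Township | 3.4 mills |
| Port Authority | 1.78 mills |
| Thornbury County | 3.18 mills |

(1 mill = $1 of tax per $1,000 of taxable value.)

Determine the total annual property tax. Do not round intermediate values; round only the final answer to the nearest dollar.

$2,751

Assessed value = $626,400 × 0.639 = $400,269.6
Ironvale Township: ($400,269.6 − $115,000) × 0.0034 = $285,269.6 × 0.0034 = $969.91664
Port Authority: ($400,269.6 − $115,000) × 0.00178 = $285,269.6 × 0.00178 = $507.779888
Thornbury County: $400,269.6 × 0.00318 = $1,272.857328
Total = $2,750.553856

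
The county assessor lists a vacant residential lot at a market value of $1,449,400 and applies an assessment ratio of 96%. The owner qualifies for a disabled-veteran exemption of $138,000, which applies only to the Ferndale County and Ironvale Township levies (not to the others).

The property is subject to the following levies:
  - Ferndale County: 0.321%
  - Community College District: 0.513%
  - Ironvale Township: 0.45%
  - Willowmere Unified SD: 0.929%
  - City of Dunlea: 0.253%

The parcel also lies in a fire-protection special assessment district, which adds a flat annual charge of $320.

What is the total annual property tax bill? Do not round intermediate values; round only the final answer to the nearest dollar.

Assessed value = $1,449,400 × 0.96 = $1,391,424
Ferndale County: ($1,391,424 − $138,000) × 0.00321 = $1,253,424 × 0.00321 = $4,023.49104
Community College District: $1,391,424 × 0.00513 = $7,138.00512
Ironvale Township: ($1,391,424 − $138,000) × 0.0045 = $1,253,424 × 0.0045 = $5,640.408
Willowmere Unified SD: $1,391,424 × 0.00929 = $12,926.32896
City of Dunlea: $1,391,424 × 0.00253 = $3,520.30272
Levies subtotal = $33,248.53584
Total = $33,248.53584 + $320 = $33,568.53584

$33,569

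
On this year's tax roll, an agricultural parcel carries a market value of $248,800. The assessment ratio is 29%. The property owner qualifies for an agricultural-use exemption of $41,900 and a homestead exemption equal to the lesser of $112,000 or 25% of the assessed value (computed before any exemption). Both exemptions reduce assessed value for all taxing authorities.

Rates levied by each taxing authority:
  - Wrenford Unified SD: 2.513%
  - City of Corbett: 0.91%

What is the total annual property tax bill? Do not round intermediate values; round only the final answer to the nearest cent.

$418.09

Assessed value = $248,800 × 0.29 = $72,152
Homestead exemption = min($112,000, 25% × $72,152) = min($112,000, $18,038) = $18,038 (percentage binds)
Taxable value = $72,152 − $41,900 − $18,038 = $12,214
Wrenford Unified SD: $12,214 × 0.02513 = $306.93782
City of Corbett: $12,214 × 0.0091 = $111.1474
Total = $418.08522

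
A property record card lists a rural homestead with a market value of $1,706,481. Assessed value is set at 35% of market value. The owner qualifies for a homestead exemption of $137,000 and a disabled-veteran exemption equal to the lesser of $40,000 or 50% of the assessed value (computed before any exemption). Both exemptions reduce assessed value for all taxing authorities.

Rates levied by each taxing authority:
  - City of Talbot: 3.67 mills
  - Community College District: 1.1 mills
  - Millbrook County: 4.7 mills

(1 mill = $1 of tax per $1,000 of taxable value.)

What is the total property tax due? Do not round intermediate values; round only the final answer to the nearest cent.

Assessed value = $1,706,481 × 0.35 = $597,268.35
Disabled-veteran exemption = min($40,000, 50% × $597,268.35) = min($40,000, $298,634.175) = $40,000 (dollar cap binds)
Taxable value = $597,268.35 − $137,000 − $40,000 = $420,268.35
City of Talbot: $420,268.35 × 0.00367 = $1,542.3848445
Community College District: $420,268.35 × 0.0011 = $462.295185
Millbrook County: $420,268.35 × 0.0047 = $1,975.261245
Total = $3,979.9412745

$3,979.94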